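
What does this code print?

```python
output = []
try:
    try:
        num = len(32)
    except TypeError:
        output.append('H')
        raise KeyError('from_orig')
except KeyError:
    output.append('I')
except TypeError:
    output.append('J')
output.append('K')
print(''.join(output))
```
HIK

KeyError raised and caught, original TypeError not re-raised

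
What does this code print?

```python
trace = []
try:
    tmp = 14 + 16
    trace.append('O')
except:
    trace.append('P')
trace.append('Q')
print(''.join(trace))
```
OQ

No exception, try block completes normally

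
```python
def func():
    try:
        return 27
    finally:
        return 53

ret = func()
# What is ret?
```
53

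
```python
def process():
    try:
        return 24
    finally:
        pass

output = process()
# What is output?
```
24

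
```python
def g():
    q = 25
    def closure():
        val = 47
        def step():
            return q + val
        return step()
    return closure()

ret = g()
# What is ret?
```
72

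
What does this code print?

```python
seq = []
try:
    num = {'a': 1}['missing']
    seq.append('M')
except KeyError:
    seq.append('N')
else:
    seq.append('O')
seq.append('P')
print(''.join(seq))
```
NP

else block skipped when exception is caught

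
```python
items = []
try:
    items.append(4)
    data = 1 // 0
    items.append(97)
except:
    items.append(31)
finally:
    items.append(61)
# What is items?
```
[4, 31, 61]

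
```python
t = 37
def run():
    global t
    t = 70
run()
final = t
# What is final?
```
70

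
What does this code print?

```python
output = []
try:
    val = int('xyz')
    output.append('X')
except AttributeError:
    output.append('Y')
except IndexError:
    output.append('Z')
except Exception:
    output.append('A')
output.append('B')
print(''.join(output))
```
AB

ValueError not specifically caught, falls to Exception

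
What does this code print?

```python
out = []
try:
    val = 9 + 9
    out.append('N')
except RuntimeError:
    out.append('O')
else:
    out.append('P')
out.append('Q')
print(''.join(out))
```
NPQ

else block runs when no exception occurs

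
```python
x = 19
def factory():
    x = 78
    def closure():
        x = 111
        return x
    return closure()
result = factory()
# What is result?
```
111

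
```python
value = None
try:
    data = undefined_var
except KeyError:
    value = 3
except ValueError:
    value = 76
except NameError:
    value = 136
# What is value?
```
136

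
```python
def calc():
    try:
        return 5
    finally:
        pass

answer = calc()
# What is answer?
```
5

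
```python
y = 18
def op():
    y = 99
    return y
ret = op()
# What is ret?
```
99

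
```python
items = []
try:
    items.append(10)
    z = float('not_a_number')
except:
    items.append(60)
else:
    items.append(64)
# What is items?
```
[10, 60]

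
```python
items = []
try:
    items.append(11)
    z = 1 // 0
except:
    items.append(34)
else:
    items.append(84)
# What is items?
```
[11, 34]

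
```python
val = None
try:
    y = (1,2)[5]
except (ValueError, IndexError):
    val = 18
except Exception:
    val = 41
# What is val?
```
18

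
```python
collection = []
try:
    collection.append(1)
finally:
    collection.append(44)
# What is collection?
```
[1, 44]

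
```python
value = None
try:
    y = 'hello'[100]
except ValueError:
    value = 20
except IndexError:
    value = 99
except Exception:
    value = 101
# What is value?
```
99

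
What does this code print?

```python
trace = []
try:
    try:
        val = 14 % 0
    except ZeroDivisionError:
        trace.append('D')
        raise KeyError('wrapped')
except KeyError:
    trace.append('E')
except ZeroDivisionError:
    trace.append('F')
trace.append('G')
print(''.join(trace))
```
DEG

KeyError raised and caught, original ZeroDivisionError not re-raised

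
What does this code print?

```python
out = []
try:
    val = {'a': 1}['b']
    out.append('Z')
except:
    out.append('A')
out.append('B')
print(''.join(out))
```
AB

Exception raised in try, caught by bare except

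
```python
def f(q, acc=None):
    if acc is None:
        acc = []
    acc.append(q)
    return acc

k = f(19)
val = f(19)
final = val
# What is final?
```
[19]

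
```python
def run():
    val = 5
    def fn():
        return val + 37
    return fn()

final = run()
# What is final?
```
42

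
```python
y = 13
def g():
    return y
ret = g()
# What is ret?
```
13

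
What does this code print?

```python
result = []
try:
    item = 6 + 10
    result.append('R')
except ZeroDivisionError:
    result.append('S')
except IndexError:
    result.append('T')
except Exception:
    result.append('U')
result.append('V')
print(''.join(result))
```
RV

No exception, try block completes normally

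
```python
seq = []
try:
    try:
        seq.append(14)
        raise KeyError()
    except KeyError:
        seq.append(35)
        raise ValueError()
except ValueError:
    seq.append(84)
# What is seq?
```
[14, 35, 84]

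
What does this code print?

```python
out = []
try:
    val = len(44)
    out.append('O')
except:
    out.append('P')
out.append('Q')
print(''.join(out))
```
PQ

Exception raised in try, caught by bare except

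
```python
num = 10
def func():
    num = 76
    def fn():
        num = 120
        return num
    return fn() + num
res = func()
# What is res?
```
196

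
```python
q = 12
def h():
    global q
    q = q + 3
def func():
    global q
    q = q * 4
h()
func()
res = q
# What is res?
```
60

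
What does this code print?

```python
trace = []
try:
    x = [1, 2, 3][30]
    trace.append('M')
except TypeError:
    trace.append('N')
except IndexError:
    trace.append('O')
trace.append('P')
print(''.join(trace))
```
OP

IndexError is caught by its specific handler, not TypeError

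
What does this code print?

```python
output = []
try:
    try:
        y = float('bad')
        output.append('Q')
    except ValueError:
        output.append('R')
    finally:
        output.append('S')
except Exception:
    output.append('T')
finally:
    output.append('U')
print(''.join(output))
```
RSU

Both finally blocks run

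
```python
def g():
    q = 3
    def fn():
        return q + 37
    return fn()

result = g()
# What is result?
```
40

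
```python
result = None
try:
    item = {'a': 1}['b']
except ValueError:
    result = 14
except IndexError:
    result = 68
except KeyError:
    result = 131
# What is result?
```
131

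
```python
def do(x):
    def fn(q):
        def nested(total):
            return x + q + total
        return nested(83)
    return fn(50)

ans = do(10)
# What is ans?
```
143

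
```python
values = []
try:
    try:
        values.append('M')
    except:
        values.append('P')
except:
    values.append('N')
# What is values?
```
['M']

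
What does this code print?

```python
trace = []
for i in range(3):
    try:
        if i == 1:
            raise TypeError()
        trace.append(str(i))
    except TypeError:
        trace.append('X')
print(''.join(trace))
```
0X2

Exception on i=1 caught, loop continues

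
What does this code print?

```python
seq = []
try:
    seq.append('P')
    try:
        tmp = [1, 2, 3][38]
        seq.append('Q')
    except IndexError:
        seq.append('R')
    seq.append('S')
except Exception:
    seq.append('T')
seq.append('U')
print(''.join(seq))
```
PRSU

Inner exception caught by inner handler, outer continues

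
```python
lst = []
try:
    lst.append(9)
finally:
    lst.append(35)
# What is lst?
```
[9, 35]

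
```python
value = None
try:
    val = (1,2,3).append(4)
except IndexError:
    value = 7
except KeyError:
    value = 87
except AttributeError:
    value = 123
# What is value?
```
123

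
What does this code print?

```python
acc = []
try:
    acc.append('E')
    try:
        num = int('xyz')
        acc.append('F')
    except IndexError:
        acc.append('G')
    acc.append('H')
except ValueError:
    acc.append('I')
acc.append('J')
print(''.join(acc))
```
EIJ

Inner handler doesn't match, propagates to outer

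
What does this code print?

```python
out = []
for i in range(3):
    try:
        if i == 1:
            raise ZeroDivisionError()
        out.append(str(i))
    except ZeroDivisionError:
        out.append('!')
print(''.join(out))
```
0!2

Exception on i=1 caught, loop continues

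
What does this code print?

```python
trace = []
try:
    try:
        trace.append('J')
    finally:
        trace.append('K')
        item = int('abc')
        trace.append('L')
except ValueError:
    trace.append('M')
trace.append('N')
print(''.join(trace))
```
JKMN

Exception in inner finally caught by outer except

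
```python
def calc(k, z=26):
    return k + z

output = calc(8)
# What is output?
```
34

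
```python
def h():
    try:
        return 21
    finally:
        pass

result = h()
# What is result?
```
21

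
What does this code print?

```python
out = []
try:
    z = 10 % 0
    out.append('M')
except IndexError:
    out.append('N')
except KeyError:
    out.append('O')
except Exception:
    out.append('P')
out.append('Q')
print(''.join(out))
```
PQ

ZeroDivisionError not specifically caught, falls to Exception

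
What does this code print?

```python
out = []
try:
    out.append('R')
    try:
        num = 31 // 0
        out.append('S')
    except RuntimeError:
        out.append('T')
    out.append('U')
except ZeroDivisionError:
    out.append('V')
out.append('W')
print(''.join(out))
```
RVW

Inner handler doesn't match, propagates to outer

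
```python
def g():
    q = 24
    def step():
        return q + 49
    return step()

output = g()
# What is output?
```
73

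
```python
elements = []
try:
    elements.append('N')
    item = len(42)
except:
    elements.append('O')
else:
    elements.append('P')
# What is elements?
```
['N', 'O']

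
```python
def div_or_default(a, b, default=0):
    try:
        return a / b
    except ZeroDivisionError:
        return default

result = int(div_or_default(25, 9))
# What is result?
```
2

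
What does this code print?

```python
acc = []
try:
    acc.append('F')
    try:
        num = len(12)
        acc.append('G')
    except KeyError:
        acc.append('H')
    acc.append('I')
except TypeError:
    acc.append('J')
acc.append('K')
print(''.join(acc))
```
FJK

Inner handler doesn't match, propagates to outer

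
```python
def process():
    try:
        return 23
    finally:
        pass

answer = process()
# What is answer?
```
23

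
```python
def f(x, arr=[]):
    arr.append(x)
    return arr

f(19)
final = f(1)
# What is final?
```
[19, 1]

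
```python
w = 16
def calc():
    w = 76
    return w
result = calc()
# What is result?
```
76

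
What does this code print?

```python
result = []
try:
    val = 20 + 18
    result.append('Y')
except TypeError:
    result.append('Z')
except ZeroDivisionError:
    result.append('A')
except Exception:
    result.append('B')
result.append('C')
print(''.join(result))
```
YC

No exception, try block completes normally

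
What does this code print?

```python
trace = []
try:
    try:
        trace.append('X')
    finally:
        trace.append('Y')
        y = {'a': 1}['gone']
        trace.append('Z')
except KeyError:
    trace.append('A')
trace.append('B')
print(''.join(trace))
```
XYAB

Exception in inner finally caught by outer except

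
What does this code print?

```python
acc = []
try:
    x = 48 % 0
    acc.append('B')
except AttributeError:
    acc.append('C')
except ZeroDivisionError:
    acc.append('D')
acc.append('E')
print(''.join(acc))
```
DE

ZeroDivisionError is caught by its specific handler, not AttributeError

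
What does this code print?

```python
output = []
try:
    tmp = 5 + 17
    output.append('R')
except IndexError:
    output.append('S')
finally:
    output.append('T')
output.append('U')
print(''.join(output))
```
RTU

finally runs after normal execution too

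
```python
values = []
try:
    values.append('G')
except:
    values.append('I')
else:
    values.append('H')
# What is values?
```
['G', 'H']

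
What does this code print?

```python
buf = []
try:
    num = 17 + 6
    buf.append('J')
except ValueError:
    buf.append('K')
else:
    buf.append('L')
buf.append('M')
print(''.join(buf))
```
JLM

else block runs when no exception occurs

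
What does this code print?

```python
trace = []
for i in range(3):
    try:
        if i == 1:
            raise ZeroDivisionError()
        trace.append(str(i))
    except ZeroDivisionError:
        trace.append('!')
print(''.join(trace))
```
0!2

Exception on i=1 caught, loop continues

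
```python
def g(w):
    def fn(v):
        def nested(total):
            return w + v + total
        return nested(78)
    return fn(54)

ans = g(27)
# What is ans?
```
159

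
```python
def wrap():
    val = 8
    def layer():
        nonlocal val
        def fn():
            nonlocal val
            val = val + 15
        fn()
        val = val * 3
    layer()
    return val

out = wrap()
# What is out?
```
69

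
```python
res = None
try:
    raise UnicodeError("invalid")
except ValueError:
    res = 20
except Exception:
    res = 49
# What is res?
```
20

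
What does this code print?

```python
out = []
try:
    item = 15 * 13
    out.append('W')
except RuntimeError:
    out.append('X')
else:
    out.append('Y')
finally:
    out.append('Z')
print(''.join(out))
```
WYZ

else runs before finally when no exception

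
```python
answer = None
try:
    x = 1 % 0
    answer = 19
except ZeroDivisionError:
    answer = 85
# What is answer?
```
85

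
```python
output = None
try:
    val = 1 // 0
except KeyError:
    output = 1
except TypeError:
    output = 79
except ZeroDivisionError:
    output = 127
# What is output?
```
127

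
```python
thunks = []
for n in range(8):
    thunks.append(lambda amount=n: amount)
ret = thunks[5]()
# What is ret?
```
5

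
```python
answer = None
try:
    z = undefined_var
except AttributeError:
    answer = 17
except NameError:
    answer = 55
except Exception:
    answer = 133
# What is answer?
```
55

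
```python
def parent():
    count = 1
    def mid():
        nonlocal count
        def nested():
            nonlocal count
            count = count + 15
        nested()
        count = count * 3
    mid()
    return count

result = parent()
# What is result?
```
48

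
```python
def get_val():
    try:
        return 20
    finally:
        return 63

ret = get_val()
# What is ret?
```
63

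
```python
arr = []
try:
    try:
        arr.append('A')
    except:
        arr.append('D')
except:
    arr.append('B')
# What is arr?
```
['A']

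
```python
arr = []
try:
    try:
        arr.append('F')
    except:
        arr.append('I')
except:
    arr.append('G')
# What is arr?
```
['F']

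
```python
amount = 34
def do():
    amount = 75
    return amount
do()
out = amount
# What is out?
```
34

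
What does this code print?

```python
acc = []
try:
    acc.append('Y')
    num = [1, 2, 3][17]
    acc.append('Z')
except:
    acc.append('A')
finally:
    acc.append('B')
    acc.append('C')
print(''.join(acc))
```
YABC

Code before exception runs, then except, then all of finally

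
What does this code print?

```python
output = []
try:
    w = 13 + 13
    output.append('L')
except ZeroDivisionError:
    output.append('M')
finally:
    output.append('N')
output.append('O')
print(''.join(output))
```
LNO

finally runs after normal execution too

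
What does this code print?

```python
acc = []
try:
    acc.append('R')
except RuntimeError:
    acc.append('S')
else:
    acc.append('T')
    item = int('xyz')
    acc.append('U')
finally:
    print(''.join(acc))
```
RT

Try succeeds, else appends 'T', ValueError in else is uncaught, finally prints before exception propagates ('U' never appended)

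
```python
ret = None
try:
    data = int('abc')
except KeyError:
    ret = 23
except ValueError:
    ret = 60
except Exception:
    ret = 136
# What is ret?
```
60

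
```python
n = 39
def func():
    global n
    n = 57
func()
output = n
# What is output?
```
57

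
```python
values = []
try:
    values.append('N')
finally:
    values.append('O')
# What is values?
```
['N', 'O']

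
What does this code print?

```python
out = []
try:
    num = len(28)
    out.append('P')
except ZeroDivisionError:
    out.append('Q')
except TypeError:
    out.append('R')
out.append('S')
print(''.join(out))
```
RS

TypeError is caught by its specific handler, not ZeroDivisionError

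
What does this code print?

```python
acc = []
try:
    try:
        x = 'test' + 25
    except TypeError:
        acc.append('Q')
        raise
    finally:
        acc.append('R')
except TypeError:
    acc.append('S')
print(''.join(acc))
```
QRS

finally runs before re-raised exception propagates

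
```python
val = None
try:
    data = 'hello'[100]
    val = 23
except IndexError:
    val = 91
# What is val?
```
91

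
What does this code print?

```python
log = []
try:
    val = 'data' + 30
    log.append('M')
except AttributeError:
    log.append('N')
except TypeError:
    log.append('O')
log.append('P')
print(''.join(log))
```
OP

TypeError is caught by its specific handler, not AttributeError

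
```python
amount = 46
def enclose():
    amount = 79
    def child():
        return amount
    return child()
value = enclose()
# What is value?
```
79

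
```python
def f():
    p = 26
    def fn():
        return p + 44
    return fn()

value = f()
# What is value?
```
70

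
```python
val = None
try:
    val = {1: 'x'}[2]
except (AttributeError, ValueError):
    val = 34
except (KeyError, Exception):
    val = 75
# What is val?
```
75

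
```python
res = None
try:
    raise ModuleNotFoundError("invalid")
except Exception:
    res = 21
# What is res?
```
21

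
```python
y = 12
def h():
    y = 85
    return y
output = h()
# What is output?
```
85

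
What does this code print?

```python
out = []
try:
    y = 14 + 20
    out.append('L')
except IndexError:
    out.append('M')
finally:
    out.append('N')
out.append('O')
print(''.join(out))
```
LNO

finally runs after normal execution too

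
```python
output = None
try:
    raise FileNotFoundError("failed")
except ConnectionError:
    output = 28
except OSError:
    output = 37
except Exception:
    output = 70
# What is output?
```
37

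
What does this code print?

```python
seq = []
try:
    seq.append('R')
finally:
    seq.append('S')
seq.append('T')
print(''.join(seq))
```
RST

try/finally without except, no exception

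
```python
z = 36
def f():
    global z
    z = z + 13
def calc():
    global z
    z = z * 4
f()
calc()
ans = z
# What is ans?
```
196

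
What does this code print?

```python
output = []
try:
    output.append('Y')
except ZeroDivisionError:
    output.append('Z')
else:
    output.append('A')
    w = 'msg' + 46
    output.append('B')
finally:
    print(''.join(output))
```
YA

Try succeeds, else appends 'A', TypeError in else is uncaught, finally prints before exception propagates ('B' never appended)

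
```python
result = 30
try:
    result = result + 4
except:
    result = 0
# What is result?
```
34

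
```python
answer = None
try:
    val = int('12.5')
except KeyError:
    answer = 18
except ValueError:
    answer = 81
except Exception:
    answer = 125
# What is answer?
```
81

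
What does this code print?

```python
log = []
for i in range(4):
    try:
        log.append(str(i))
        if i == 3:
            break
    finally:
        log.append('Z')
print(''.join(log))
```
0Z1Z2Z3Z

finally runs even when breaking out of loop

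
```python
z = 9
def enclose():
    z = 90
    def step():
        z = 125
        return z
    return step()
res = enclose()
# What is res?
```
125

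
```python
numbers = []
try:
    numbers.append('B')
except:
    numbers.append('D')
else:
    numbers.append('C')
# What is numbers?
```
['B', 'C']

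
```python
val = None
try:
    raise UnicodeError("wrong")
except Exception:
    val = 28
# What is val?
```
28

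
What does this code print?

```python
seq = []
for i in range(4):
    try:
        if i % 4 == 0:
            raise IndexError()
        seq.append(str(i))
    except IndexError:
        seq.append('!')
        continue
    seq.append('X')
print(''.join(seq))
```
!1X2X3X

continue in except skips rest of loop body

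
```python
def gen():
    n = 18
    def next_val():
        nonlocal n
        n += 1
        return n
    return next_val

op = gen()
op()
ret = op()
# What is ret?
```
20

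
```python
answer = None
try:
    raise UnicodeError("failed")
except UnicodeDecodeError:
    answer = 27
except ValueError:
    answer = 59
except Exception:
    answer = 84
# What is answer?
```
59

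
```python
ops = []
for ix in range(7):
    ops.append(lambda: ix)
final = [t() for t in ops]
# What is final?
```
[6, 6, 6, 6, 6, 6, 6]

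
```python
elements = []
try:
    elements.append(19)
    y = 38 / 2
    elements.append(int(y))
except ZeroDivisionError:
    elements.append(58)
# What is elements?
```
[19, 19]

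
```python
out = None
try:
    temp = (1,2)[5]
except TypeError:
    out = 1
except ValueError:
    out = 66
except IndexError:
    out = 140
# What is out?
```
140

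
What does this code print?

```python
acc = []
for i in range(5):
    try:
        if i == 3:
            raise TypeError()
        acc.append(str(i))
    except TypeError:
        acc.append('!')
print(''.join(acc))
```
012!4

Exception on i=3 caught, loop continues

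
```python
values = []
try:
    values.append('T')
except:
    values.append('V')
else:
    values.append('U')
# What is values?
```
['T', 'U']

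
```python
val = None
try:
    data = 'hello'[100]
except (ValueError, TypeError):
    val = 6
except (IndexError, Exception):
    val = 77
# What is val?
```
77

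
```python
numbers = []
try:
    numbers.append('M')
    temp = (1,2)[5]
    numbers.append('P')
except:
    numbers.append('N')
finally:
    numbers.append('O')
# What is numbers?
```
['M', 'N', 'O']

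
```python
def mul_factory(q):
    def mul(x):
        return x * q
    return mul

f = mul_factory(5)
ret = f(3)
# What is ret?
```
15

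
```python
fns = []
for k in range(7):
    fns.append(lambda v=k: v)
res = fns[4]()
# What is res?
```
4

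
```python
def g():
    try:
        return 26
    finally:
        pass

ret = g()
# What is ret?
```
26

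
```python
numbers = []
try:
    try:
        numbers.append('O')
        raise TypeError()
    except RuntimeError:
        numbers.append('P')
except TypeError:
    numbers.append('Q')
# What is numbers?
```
['O', 'Q']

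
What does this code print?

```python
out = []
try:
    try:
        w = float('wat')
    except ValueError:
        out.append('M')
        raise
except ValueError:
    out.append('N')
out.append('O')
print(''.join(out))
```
MNO

raise without argument re-raises current exception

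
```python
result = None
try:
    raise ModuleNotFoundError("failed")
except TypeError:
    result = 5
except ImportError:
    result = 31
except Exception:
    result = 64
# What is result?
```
31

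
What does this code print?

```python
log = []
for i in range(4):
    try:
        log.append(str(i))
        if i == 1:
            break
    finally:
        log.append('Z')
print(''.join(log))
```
0Z1Z

finally runs even when breaking out of loop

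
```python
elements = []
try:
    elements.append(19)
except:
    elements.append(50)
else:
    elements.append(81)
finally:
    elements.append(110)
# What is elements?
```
[19, 81, 110]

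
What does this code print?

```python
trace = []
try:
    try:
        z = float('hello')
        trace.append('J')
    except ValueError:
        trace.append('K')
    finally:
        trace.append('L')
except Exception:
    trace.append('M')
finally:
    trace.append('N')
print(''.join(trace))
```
KLN

Both finally blocks run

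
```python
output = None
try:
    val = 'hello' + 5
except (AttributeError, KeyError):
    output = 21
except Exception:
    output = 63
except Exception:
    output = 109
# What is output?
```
63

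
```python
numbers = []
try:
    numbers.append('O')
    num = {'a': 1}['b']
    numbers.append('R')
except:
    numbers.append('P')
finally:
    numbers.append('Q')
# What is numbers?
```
['O', 'P', 'Q']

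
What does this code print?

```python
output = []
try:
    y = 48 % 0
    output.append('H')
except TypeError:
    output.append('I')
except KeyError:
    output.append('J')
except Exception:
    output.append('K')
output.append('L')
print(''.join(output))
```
KL

ZeroDivisionError not specifically caught, falls to Exception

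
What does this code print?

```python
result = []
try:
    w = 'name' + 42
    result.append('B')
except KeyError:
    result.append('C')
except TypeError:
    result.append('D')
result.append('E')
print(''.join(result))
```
DE

TypeError is caught by its specific handler, not KeyError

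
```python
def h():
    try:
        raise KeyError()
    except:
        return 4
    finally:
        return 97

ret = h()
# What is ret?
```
97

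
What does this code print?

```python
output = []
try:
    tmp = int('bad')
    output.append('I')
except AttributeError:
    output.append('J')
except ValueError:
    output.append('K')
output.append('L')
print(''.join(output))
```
KL

ValueError is caught by its specific handler, not AttributeError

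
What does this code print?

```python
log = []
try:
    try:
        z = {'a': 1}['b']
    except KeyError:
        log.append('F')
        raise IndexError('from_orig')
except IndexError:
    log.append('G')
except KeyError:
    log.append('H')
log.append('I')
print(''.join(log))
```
FGI

IndexError raised and caught, original KeyError not re-raised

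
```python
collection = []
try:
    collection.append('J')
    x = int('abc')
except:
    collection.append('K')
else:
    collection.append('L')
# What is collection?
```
['J', 'K']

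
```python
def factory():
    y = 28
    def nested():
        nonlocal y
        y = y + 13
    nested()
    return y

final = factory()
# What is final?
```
41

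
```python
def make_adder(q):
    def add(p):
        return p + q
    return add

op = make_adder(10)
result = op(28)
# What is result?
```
38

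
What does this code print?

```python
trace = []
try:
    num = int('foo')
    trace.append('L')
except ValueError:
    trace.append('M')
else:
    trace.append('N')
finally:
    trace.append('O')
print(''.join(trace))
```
MO

Exception: except runs, else skipped, finally runs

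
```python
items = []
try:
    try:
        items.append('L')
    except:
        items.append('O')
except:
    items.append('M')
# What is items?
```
['L']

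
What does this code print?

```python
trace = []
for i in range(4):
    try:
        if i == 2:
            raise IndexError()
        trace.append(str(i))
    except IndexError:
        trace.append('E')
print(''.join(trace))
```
01E3

Exception on i=2 caught, loop continues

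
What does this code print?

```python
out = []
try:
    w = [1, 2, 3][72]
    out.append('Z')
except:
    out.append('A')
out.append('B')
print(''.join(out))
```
AB

Exception raised in try, caught by bare except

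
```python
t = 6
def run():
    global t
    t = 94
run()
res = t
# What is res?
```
94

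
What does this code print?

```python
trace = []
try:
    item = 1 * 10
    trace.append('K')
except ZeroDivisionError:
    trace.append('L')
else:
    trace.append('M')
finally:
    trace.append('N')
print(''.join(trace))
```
KMN

else runs before finally when no exception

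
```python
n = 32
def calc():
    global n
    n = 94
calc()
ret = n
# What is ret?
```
94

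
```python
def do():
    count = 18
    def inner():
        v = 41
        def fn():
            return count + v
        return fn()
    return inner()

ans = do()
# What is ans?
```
59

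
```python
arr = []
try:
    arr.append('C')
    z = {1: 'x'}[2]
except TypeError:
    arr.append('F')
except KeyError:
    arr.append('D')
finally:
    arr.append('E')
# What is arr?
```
['C', 'D', 'E']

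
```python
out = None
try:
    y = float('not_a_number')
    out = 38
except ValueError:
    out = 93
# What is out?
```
93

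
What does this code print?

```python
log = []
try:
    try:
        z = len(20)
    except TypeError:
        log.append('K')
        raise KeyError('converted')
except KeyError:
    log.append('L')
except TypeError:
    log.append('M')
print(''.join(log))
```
KL

New KeyError raised, caught by outer KeyError handler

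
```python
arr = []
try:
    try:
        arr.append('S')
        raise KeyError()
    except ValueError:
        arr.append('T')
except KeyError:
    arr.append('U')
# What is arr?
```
['S', 'U']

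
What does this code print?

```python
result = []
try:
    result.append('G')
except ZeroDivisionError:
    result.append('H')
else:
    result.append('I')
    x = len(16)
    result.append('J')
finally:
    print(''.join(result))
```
GI

Try succeeds, else appends 'I', TypeError in else is uncaught, finally prints before exception propagates ('J' never appended)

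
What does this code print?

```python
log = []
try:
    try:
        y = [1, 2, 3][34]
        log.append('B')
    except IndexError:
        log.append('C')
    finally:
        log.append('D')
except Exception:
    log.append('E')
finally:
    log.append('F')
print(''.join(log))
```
CDF

Both finally blocks run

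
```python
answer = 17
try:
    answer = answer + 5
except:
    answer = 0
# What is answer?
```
22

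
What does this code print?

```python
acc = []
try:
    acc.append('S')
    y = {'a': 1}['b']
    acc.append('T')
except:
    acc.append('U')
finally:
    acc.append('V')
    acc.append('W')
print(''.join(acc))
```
SUVW

Code before exception runs, then except, then all of finally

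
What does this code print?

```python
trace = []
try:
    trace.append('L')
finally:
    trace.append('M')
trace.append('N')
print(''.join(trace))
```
LMN

try/finally without except, no exception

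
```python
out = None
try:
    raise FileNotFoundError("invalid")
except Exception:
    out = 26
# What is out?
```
26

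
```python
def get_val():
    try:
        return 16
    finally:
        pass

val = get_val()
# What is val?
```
16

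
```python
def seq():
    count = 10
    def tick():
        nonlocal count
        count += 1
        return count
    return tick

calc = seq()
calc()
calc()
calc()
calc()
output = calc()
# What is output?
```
15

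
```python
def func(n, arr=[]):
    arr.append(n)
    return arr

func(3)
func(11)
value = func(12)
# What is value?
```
[3, 11, 12]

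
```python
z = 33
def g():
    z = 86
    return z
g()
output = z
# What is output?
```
33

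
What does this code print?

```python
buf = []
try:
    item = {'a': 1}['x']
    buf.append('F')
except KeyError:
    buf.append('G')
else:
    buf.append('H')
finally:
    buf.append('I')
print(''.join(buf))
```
GI

Exception: except runs, else skipped, finally runs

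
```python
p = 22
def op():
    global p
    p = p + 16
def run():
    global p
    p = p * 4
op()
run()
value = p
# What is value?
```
152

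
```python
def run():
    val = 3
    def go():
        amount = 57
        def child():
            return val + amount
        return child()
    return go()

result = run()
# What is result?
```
60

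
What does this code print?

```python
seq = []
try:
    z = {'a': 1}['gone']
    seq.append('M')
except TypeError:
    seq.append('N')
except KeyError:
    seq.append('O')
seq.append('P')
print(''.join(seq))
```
OP

KeyError is caught by its specific handler, not TypeError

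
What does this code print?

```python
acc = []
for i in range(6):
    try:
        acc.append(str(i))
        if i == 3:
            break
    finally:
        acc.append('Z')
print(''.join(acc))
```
0Z1Z2Z3Z

finally runs even when breaking out of loop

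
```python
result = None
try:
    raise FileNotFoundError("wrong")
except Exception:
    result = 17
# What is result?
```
17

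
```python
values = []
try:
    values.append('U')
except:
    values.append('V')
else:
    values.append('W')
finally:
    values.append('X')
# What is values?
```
['U', 'W', 'X']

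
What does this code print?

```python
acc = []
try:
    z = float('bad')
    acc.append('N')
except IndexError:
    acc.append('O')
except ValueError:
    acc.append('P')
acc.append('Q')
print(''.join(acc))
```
PQ

ValueError is caught by its specific handler, not IndexError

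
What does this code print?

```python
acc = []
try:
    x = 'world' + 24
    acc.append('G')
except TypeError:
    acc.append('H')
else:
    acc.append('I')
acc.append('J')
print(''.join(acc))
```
HJ

else block skipped when exception is caught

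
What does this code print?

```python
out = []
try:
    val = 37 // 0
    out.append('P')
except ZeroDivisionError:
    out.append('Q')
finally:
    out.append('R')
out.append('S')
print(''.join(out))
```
QRS

finally always runs, even after exception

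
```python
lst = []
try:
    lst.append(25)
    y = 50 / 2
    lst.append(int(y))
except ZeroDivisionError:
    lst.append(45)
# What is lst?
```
[25, 25]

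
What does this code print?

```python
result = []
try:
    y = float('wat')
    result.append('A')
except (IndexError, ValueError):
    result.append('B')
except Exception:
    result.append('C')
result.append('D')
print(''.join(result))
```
BD

ValueError matches tuple containing it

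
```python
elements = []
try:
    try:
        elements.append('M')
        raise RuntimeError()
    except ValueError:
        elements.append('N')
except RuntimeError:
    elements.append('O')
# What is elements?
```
['M', 'O']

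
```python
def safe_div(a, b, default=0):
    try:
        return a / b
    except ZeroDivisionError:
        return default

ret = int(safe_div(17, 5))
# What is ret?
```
3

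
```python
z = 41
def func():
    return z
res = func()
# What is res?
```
41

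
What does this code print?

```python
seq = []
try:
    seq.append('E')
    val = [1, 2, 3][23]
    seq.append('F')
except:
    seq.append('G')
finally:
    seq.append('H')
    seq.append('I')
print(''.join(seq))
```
EGHI

Code before exception runs, then except, then all of finally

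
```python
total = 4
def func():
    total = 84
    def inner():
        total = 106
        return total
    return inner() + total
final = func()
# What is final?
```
190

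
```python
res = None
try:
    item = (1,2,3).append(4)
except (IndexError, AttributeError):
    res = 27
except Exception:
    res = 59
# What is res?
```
27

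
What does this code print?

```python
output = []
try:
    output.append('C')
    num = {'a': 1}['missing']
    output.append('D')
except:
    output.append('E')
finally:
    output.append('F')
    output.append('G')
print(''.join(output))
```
CEFG

Code before exception runs, then except, then all of finally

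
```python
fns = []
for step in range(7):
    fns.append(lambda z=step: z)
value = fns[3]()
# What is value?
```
3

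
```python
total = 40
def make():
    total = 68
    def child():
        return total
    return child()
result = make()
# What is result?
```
68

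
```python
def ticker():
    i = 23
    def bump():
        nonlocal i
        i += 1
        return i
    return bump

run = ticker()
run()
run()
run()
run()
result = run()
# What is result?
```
28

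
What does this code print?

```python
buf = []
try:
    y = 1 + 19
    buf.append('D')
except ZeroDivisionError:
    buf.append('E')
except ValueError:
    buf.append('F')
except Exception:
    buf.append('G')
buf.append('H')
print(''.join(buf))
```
DH

No exception, try block completes normally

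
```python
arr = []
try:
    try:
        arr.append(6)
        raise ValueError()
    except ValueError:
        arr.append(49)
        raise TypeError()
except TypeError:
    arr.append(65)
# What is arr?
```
[6, 49, 65]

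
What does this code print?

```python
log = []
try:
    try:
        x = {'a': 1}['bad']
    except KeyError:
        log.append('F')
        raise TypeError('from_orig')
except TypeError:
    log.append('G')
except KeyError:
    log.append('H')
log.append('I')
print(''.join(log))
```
FGI

TypeError raised and caught, original KeyError not re-raised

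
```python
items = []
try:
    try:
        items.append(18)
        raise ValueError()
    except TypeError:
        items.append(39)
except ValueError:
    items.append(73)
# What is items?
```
[18, 73]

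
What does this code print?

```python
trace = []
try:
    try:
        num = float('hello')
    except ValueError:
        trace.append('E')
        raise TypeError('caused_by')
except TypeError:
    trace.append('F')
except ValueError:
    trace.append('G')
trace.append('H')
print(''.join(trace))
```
EFH

TypeError raised and caught, original ValueError not re-raised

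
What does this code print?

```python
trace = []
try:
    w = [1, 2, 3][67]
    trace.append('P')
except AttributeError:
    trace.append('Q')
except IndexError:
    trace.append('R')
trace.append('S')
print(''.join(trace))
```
RS

IndexError is caught by its specific handler, not AttributeError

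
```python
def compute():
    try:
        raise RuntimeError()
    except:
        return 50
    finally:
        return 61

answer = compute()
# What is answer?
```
61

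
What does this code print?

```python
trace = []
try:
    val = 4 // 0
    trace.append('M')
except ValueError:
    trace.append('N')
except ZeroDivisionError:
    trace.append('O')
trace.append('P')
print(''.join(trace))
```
OP

ZeroDivisionError is caught by its specific handler, not ValueError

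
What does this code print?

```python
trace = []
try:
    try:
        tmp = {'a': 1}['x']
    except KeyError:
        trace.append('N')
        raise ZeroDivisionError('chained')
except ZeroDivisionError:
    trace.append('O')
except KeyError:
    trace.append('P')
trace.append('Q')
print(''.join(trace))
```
NOQ

ZeroDivisionError raised and caught, original KeyError not re-raised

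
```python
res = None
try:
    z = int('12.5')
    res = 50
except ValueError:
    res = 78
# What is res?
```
78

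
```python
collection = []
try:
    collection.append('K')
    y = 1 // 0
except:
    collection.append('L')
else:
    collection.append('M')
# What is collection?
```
['K', 'L']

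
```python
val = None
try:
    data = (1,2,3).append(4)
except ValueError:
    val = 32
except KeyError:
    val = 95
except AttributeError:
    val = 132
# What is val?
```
132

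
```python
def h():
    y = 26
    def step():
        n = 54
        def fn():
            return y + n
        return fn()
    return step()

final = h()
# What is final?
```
80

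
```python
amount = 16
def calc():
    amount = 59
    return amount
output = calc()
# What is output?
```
59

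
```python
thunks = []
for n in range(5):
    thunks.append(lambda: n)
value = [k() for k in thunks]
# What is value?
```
[4, 4, 4, 4, 4]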